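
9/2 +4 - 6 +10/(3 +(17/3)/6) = 715/142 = 5.04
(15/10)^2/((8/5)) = 45/32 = 1.41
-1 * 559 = -559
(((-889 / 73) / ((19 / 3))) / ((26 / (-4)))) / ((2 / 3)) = 8001 / 18031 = 0.44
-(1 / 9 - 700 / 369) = 659 / 369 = 1.79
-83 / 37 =-2.24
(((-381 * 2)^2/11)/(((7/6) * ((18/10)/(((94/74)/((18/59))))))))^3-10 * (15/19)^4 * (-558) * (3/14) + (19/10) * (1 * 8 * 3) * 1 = 466386885251227420198199131214974/406841755896683415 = 1146359434575012.90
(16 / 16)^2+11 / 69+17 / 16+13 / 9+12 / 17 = 246175 / 56304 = 4.37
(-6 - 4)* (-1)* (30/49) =300/49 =6.12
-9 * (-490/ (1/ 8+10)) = 3920/ 9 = 435.56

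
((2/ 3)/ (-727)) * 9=-6/ 727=-0.01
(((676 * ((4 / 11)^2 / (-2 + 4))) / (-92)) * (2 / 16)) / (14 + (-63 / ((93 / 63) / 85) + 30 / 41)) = 214799 / 12779343973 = 0.00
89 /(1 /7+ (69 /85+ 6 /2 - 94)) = -52955 /53577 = -0.99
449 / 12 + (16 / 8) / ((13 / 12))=6125 / 156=39.26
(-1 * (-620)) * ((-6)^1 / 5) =-744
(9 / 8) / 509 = 9 / 4072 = 0.00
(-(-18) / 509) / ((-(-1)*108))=1 / 3054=0.00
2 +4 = 6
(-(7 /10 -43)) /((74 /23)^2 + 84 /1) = 223767 /499120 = 0.45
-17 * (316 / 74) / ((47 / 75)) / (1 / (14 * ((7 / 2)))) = -5676.28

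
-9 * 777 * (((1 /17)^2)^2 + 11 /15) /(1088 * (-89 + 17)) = 118977607 /1817416960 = 0.07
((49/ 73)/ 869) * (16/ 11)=784/ 697807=0.00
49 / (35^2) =1 / 25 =0.04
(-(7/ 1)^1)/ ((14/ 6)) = -3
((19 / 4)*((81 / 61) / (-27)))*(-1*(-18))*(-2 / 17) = 0.49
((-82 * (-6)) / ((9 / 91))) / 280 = 533 / 30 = 17.77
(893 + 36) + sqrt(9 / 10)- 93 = 3*sqrt(10) / 10 + 836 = 836.95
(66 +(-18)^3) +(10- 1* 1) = -5757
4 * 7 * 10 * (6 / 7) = 240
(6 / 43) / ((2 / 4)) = 12 / 43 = 0.28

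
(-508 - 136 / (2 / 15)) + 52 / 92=-1527.43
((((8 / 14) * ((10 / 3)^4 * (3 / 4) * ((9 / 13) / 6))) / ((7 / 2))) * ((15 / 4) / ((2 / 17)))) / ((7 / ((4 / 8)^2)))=53125 / 26754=1.99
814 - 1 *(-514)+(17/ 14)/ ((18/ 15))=111637/ 84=1329.01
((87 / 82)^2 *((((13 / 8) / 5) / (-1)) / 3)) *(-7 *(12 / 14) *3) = 295191 / 134480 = 2.20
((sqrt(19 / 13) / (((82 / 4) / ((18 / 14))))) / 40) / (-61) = -9*sqrt(247) / 4551820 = -0.00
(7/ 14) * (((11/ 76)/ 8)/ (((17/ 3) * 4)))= 33/ 82688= 0.00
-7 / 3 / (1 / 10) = -70 / 3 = -23.33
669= 669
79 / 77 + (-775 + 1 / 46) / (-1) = 2748607 / 3542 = 776.00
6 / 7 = 0.86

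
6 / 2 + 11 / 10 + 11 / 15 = 29 / 6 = 4.83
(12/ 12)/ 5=0.20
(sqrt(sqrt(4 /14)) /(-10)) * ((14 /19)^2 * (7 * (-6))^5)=1829677248 * 2^(1 /4) * 7^(3 /4) /1805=5187741.30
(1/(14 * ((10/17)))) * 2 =17/70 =0.24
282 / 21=94 / 7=13.43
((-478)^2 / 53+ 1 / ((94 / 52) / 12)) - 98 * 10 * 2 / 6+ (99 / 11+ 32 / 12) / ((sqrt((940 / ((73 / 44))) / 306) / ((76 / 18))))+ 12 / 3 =133 * sqrt(6415970) / 9306+ 29854564 / 7473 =4031.19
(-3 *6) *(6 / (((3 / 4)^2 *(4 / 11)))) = -528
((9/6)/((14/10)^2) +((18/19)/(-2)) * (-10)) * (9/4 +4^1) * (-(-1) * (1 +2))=768375/7448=103.17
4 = 4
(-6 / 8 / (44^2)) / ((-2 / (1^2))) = 3 / 15488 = 0.00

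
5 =5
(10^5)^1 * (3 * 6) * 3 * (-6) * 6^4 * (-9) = 377913600000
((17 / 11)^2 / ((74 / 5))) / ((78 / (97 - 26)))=102595 / 698412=0.15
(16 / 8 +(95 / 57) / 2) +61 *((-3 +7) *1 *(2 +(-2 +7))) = 10265 / 6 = 1710.83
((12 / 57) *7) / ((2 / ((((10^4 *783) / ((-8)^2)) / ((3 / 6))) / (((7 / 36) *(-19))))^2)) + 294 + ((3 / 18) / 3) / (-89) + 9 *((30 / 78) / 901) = 2911985842635479314673 / 900926782938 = 3232211426.93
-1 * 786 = -786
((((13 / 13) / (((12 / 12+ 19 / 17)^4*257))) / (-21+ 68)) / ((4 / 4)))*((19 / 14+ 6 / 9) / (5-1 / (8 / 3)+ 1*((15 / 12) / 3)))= 7099285 / 4296001292352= 0.00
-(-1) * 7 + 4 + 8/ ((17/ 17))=19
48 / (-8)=-6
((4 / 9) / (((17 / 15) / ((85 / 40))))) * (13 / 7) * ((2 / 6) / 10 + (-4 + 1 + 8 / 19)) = -18863 / 4788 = -3.94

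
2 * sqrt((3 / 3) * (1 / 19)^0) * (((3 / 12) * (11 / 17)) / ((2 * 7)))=11 / 476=0.02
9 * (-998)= -8982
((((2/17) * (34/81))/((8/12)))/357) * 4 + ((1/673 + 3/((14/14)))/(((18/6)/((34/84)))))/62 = 211487/28728351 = 0.01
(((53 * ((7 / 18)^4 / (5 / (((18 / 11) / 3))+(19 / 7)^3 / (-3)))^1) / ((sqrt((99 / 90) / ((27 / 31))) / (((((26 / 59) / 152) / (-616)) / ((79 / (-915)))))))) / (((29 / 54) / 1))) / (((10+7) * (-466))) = -24723349105 * sqrt(10230) / 452500695794034632448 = -0.00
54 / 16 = 3.38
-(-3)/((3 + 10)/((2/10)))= 3/65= 0.05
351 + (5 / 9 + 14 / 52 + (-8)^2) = 415.82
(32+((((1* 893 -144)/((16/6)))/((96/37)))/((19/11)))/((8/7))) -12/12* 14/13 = 43383337/505856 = 85.76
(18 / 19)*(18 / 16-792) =-2997 / 4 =-749.25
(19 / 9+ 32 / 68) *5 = 1975 / 153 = 12.91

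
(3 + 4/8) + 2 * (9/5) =71/10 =7.10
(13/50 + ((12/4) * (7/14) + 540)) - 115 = 10669/25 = 426.76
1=1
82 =82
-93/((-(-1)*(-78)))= 31/26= 1.19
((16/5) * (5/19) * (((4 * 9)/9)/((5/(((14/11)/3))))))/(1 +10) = 896/34485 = 0.03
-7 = -7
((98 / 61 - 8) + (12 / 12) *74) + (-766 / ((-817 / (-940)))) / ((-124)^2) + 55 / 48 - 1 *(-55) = 284360269219 / 2298881136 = 123.70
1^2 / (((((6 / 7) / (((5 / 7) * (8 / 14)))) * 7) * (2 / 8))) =0.27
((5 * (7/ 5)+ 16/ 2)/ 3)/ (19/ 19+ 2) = 1.67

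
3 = 3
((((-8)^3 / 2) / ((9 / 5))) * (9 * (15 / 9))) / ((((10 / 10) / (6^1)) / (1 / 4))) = -3200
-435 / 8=-54.38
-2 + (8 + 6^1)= 12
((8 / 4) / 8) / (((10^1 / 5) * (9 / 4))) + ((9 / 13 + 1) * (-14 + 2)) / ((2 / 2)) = -4739 / 234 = -20.25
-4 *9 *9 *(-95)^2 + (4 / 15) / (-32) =-350892001 / 120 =-2924100.01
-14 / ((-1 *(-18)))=-7 / 9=-0.78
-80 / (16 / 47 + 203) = -3760 / 9557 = -0.39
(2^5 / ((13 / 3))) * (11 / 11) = 96 / 13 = 7.38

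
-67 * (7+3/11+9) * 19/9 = -227867/99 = -2301.69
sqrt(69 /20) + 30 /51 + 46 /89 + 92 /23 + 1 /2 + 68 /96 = sqrt(345) /10 + 229253 /36312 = 8.17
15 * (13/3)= 65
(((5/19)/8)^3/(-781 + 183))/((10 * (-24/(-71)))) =-1775/100802936832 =-0.00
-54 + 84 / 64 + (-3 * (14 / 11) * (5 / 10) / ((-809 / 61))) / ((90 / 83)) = -112244327 / 2135760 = -52.55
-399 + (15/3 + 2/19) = -7484/19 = -393.89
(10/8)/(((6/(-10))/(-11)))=275/12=22.92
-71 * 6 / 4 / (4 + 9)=-213 / 26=-8.19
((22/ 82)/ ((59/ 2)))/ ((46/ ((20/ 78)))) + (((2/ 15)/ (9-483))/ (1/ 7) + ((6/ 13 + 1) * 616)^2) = 27093925647134539/ 33426431415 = 810553.94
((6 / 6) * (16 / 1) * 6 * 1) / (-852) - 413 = -29331 / 71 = -413.11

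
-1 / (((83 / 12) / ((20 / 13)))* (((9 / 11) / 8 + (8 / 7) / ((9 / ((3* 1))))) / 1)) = -443520 / 963547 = -0.46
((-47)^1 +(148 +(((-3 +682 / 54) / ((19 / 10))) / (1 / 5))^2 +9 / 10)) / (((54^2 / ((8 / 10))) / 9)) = 1958169211 / 1065834450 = 1.84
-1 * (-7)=7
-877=-877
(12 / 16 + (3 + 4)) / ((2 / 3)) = 93 / 8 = 11.62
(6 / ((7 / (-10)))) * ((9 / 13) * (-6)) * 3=9720 / 91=106.81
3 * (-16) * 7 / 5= -336 / 5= -67.20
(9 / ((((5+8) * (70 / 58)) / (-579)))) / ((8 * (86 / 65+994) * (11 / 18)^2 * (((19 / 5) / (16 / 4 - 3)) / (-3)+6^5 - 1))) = -183609585 / 12779437368544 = -0.00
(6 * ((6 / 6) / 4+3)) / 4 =39 / 8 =4.88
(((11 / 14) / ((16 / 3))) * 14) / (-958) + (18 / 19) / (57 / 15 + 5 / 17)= 1936137 / 8445728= 0.23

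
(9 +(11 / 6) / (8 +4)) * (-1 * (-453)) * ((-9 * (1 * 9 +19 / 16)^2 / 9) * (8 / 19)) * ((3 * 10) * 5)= -66096365525 / 2432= -27177781.88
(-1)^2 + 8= 9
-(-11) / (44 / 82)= 41 / 2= 20.50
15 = 15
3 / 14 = 0.21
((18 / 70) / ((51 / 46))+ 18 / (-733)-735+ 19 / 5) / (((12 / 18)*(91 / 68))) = -1912868808 / 2334605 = -819.35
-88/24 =-11/3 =-3.67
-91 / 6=-15.17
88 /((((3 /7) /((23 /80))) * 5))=1771 /150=11.81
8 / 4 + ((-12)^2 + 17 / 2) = 309 / 2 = 154.50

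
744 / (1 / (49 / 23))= 1585.04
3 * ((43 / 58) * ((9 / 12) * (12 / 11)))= 1161 / 638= 1.82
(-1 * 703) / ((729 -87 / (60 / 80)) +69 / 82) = -57646 / 50335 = -1.15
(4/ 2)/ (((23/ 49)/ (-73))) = -7154/ 23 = -311.04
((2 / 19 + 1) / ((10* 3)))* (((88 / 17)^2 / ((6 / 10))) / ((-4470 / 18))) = -27104 / 4090795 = -0.01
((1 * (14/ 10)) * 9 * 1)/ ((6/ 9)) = 189/ 10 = 18.90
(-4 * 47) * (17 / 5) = -3196 / 5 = -639.20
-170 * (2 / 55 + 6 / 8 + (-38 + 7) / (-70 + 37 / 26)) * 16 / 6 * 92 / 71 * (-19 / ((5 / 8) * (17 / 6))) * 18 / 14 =10035.34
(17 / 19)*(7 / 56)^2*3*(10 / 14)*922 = 117555 / 4256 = 27.62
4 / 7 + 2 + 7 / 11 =247 / 77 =3.21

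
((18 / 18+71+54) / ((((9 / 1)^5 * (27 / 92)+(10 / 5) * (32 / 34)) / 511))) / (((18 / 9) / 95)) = 956647188 / 5421287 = 176.46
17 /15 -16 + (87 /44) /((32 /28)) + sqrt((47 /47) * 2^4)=-48241 /5280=-9.14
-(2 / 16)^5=-1 / 32768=-0.00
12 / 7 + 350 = 2462 / 7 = 351.71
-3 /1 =-3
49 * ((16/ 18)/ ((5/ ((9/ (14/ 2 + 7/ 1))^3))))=2.31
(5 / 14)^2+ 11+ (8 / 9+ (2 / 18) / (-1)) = 21001 / 1764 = 11.91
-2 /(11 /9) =-18 /11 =-1.64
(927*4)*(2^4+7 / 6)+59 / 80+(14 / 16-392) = 5061089 / 80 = 63263.61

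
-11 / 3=-3.67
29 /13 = 2.23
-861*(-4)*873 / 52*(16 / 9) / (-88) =-1168.07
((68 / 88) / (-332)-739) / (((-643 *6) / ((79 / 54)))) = 426416167 / 1521656928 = 0.28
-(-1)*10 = 10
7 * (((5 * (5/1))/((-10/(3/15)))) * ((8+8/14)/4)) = -15/2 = -7.50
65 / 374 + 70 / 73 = 30925 / 27302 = 1.13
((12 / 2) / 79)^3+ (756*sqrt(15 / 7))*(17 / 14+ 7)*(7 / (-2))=216 / 493039-3105*sqrt(105)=-31816.78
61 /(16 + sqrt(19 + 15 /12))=122 /41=2.98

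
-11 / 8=-1.38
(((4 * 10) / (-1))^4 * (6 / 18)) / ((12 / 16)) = 10240000 / 9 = 1137777.78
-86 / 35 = -2.46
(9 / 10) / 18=1 / 20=0.05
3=3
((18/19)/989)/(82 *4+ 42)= 9/3476335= 0.00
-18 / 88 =-9 / 44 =-0.20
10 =10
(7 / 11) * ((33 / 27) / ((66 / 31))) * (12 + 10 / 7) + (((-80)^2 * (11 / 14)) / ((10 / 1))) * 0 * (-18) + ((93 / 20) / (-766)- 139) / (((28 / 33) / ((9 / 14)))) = -179097578677 / 1783615680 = -100.41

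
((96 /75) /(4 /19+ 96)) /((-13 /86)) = -13072 /148525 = -0.09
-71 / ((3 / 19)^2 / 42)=-358834 / 3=-119611.33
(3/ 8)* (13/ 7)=39/ 56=0.70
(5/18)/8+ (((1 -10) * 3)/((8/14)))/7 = -6.72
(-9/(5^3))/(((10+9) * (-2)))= 9/4750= 0.00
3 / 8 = 0.38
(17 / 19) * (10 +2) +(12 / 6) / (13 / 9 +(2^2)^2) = 32370 / 2983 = 10.85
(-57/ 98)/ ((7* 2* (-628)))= 57/ 861616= 0.00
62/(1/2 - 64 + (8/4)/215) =-26660/27301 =-0.98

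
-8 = -8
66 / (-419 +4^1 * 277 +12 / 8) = 132 / 1381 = 0.10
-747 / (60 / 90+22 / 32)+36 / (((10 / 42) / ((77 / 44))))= -18657 / 65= -287.03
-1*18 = -18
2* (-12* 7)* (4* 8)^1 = -5376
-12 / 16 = -3 / 4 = -0.75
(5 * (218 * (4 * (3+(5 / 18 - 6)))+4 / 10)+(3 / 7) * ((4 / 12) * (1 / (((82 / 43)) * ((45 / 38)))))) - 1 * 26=-153595843 / 12915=-11892.83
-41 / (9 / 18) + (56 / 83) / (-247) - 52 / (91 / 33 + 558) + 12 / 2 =-28868412376 / 379371005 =-76.10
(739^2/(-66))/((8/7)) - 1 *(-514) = -3551455/528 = -6726.24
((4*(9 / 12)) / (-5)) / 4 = -3 / 20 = -0.15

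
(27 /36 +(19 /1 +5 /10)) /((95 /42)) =1701 /190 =8.95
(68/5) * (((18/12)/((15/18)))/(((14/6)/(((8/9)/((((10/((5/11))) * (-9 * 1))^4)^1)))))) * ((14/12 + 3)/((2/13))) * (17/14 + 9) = 2873/1711607436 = 0.00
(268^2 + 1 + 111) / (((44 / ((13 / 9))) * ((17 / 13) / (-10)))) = -30392960 / 1683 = -18058.80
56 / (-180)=-14 / 45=-0.31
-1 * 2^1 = -2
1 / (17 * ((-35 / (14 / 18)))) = -1 / 765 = -0.00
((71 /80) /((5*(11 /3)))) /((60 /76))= 1349 /22000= 0.06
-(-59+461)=-402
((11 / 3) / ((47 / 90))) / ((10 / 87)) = 2871 / 47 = 61.09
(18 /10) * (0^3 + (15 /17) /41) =27 /697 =0.04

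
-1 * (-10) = 10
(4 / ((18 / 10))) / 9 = 20 / 81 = 0.25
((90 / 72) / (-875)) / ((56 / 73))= -73 / 39200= -0.00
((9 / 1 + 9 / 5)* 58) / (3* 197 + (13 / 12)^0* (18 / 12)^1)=2088 / 1975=1.06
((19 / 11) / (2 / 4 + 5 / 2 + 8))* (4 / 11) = 76 / 1331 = 0.06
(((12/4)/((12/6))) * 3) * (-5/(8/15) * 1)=-675/16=-42.19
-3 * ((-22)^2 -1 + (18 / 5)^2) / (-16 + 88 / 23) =855531 / 7000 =122.22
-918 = -918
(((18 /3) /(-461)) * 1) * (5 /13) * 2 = -0.01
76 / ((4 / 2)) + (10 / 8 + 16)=221 / 4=55.25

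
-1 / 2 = -0.50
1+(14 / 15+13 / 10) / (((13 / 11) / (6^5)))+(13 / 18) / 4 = 68776469 / 4680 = 14695.83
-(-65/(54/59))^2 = -14707225/2916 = -5043.63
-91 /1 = -91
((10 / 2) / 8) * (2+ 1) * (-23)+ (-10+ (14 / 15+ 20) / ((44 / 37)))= -46889 / 1320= -35.52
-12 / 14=-0.86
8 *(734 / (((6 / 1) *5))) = 2936 / 15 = 195.73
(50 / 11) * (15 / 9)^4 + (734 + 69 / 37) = 25415507 / 32967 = 770.94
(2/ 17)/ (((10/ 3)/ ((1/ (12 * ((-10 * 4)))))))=-0.00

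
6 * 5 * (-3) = -90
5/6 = 0.83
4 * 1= 4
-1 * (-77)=77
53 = 53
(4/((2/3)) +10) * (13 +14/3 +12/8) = 920/3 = 306.67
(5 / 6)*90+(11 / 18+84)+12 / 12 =2891 / 18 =160.61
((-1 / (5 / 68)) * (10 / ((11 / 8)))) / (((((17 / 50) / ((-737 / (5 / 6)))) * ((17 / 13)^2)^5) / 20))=709364655658214400 / 2015993900449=351868.45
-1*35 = -35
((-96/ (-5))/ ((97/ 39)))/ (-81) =-416/ 4365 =-0.10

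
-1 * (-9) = 9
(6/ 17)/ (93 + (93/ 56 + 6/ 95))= 10640/ 2855609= 0.00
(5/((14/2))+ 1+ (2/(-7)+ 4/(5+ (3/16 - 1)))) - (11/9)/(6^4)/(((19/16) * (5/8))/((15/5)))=25767758/10826865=2.38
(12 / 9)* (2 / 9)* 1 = 8 / 27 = 0.30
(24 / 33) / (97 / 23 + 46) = 184 / 12705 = 0.01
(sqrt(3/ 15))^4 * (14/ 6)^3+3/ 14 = 6827/ 9450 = 0.72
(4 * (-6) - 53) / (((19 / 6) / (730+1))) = -337722 / 19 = -17774.84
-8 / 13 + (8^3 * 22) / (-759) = -13864 / 897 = -15.46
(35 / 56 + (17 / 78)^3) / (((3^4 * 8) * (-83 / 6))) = -75377 / 1063471032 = -0.00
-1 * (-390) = 390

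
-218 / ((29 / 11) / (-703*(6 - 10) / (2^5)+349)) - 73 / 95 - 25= -398381943 / 11020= -36150.81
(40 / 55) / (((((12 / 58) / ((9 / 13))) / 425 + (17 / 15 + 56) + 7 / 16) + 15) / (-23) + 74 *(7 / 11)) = 36284800 / 2192018623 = 0.02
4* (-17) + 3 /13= -881 /13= -67.77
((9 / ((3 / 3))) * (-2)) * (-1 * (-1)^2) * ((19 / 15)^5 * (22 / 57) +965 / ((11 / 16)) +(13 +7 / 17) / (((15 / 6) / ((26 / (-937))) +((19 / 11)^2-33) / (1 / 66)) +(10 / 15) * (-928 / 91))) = 29877815704971626444 / 1181502116128125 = 25287.99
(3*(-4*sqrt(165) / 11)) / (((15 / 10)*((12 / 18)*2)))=-6*sqrt(165) / 11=-7.01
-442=-442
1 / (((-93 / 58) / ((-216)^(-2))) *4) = -29 / 8678016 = -0.00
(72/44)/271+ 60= 178878/2981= 60.01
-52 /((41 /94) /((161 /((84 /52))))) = -11882.21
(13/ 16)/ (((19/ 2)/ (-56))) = -91/ 19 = -4.79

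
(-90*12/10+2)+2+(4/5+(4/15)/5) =-7736/75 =-103.15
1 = 1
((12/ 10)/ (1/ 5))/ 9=2/ 3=0.67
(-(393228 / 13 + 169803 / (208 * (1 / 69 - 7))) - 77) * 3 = -9085732923 / 100256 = -90625.33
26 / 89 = 0.29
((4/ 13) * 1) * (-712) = -2848/ 13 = -219.08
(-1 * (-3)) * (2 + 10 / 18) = 23 / 3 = 7.67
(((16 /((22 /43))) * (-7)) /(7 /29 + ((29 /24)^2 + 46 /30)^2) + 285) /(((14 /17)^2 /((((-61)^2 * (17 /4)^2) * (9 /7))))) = 1046380259567870497755 /31439489474624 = 33282355.31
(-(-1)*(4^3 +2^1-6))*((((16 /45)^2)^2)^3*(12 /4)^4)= 1125899906842624 /56751048193359375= 0.02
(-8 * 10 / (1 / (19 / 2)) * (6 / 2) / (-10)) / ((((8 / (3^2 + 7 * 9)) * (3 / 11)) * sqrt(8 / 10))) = 3762 * sqrt(5) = 8412.09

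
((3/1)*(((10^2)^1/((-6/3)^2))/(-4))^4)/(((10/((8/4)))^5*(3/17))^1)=2125/256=8.30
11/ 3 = 3.67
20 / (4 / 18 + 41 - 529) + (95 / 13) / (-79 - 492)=-175319 / 3258697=-0.05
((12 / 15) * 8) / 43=32 / 215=0.15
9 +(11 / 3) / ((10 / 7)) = 347 / 30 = 11.57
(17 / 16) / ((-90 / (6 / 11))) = -17 / 2640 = -0.01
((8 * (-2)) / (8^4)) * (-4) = 1 / 64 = 0.02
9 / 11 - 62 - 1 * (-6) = -607 / 11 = -55.18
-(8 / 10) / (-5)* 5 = 4 / 5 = 0.80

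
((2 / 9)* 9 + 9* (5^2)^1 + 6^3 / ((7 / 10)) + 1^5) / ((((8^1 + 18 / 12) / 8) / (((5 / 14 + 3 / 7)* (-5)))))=-1652640 / 931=-1775.12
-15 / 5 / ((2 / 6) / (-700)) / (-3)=-2100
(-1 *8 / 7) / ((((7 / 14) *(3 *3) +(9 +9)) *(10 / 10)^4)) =-16 / 315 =-0.05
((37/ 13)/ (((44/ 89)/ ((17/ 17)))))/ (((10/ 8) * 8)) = 0.58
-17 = -17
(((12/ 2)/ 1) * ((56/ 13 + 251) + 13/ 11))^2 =48429924624/ 20449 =2368327.28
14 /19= 0.74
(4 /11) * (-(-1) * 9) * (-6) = -216 /11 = -19.64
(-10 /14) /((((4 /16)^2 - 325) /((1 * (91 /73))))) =1040 /379527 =0.00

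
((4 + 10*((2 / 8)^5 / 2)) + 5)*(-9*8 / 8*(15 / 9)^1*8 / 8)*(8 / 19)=-138315 / 2432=-56.87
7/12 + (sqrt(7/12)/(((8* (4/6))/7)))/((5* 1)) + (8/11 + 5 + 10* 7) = 76.51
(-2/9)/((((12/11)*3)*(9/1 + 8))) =-11/2754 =-0.00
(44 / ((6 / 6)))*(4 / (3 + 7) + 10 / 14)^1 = 49.03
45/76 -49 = -3679/76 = -48.41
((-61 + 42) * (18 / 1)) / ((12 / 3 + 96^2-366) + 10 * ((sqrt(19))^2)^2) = -9 / 328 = -0.03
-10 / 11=-0.91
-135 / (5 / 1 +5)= -27 / 2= -13.50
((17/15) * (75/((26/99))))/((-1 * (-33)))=255/26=9.81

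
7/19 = 0.37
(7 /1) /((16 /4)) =7 /4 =1.75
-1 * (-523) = 523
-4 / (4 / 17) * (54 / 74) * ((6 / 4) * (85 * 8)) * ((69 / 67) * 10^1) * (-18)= 5814795600 / 2479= 2345621.46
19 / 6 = 3.17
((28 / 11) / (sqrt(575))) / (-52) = -7 * sqrt(23) / 16445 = -0.00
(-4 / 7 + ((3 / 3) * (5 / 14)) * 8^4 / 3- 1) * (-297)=-1010493 / 7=-144356.14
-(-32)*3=96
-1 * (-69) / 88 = 69 / 88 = 0.78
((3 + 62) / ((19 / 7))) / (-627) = -455 / 11913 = -0.04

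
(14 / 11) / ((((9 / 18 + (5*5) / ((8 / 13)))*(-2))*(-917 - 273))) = 0.00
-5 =-5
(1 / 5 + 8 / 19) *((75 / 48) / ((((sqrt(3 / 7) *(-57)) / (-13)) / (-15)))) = -19175 *sqrt(21) / 17328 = -5.07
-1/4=-0.25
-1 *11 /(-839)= 11 /839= 0.01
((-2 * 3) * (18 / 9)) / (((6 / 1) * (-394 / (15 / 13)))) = 15 / 2561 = 0.01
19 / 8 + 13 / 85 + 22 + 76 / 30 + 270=297.06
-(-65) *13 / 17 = 49.71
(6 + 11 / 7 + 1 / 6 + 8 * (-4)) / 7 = -1019 / 294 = -3.47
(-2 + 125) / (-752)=-123 / 752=-0.16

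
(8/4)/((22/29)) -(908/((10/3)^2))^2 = -45894214/6875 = -6675.52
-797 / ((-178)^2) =-797 / 31684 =-0.03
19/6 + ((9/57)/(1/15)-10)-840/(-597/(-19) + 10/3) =-923807/32262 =-28.63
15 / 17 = 0.88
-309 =-309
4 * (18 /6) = 12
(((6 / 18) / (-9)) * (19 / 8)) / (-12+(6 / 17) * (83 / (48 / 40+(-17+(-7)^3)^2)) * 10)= 34884323 / 4758059664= 0.01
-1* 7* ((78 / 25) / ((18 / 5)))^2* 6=-2366 / 75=-31.55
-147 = -147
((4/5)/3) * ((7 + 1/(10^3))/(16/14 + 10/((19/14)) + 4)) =931133/6240000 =0.15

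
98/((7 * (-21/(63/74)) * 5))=-21/185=-0.11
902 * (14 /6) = 6314 /3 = 2104.67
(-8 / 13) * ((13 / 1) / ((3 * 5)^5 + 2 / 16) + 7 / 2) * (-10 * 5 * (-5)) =-42525215000 / 78975013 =-538.46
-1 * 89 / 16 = -89 / 16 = -5.56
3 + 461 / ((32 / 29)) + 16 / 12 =40523 / 96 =422.11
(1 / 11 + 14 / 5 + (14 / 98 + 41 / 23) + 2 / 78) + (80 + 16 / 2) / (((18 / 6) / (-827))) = -8375937074 / 345345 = -24253.82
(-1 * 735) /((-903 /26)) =910 /43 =21.16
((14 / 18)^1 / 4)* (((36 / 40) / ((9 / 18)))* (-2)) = -7 / 10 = -0.70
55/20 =11/4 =2.75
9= 9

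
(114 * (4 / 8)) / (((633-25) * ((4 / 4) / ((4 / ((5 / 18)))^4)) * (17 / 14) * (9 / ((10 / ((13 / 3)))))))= 23514624 / 27625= 851.21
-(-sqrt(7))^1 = sqrt(7) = 2.65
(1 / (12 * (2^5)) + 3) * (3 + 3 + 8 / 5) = 21907 / 960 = 22.82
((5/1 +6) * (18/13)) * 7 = 1386/13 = 106.62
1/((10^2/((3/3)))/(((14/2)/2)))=0.04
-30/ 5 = -6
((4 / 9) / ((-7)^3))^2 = 16 / 9529569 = 0.00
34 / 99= 0.34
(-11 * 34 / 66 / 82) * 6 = -17 / 41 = -0.41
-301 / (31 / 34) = -10234 / 31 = -330.13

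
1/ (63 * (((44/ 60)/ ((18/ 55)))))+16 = 13558/ 847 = 16.01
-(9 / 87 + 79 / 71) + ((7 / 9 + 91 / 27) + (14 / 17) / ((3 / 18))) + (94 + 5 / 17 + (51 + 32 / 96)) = 145070549 / 945081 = 153.50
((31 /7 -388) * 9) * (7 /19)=-24165 /19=-1271.84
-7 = -7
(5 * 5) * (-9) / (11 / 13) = -2925 / 11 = -265.91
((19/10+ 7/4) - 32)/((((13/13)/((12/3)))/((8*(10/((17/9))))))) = -81648/17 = -4802.82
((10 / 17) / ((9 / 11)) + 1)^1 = 263 / 153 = 1.72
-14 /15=-0.93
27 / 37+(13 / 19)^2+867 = 11596519 / 13357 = 868.20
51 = 51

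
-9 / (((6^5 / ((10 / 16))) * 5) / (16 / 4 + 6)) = -5 / 3456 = -0.00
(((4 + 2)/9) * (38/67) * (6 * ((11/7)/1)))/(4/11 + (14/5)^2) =57475/132258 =0.43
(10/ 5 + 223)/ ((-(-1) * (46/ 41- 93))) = -2.45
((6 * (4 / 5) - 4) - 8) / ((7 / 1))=-36 / 35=-1.03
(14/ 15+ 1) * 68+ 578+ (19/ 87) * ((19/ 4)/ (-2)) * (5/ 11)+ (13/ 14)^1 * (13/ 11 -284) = 119674693/ 267960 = 446.61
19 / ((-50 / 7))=-133 / 50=-2.66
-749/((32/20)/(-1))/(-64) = -3745/512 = -7.31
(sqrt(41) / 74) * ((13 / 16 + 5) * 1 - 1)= 77 * sqrt(41) / 1184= 0.42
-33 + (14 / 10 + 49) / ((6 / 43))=1641 / 5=328.20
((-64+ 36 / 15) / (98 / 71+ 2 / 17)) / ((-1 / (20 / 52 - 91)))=-54741071 / 14690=-3726.42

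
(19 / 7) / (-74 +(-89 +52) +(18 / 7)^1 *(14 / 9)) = -19 / 749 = -0.03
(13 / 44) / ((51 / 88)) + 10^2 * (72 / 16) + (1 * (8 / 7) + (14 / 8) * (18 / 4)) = 1312411 / 2856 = 459.53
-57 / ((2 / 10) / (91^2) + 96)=-2360085 / 3974881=-0.59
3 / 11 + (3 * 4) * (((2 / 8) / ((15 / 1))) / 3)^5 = 47239200011 / 173210400000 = 0.27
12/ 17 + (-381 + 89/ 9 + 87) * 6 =-86902/ 51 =-1703.96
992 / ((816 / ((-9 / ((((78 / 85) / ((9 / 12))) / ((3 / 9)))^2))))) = -0.81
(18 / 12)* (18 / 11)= 27 / 11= 2.45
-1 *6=-6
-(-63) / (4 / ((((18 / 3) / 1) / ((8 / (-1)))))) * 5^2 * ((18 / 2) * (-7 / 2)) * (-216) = -8037225 / 4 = -2009306.25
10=10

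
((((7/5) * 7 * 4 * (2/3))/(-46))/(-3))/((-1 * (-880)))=49/227700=0.00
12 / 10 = 6 / 5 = 1.20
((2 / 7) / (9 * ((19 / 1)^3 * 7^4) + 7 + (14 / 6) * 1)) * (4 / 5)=24 / 15562694735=0.00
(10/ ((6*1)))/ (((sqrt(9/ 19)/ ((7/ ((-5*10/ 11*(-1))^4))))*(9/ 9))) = 0.04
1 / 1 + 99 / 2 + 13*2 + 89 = 331 / 2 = 165.50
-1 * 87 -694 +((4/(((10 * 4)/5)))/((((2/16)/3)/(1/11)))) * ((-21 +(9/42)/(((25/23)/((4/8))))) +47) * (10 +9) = -462092/1925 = -240.05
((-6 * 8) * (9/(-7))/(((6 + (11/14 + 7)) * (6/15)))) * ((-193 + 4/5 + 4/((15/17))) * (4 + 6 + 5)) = -6080400/193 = -31504.66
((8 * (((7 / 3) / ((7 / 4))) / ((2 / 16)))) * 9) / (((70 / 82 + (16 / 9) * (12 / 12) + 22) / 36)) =10202112 / 9089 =1122.47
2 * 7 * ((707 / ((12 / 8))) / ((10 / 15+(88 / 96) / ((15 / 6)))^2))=5938800 / 961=6179.81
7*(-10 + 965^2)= 6518505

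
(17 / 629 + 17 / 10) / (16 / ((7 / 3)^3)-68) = -219177 / 8470040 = -0.03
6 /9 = 2 /3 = 0.67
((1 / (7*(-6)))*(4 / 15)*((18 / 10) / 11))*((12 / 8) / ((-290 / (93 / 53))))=279 / 29587250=0.00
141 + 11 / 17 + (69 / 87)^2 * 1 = 2034121 / 14297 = 142.28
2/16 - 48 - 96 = -1151/8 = -143.88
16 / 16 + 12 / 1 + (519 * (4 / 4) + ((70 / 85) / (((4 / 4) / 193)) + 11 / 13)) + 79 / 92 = 14082879 / 20332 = 692.65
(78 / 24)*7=22.75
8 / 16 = 1 / 2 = 0.50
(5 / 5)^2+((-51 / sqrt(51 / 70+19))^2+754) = 886.84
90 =90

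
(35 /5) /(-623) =-1 /89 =-0.01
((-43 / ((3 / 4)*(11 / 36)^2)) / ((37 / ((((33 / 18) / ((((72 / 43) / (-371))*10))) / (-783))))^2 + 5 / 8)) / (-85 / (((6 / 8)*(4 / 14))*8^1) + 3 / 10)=1815382552467456 / 74108207131478451653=0.00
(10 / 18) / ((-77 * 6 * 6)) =-5 / 24948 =-0.00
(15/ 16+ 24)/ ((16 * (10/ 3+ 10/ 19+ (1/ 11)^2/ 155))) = 0.40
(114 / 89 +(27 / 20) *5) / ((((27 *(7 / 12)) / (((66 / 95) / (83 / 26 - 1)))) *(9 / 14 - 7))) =-1090232 / 42892215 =-0.03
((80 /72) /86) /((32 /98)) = 245 /6192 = 0.04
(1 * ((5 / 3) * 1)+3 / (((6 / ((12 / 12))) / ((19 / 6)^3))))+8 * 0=7579 / 432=17.54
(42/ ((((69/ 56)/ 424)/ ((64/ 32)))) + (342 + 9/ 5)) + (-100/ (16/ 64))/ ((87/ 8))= 292273639/ 10005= 29212.76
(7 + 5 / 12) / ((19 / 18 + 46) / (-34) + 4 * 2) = 4539 / 4049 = 1.12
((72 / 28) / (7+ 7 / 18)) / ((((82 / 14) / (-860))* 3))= -92880 / 5453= -17.03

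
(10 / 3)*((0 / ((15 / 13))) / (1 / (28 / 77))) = 0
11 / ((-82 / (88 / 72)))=-121 / 738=-0.16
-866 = -866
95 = 95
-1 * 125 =-125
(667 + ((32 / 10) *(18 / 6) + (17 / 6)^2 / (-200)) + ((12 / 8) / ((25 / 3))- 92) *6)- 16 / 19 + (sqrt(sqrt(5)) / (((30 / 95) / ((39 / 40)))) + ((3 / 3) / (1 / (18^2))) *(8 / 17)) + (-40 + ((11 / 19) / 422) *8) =247 *5^(1 / 4) / 80 + 116433341671 / 490701600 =241.90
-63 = -63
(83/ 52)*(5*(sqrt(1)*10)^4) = 1037500/ 13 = 79807.69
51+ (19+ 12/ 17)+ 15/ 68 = 4823/ 68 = 70.93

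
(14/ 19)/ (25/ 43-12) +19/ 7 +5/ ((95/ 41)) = 313954/ 65303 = 4.81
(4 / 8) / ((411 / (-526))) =-263 / 411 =-0.64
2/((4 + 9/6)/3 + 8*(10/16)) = 12/41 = 0.29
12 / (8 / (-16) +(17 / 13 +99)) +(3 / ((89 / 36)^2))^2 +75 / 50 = 1.86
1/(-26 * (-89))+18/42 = 6949/16198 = 0.43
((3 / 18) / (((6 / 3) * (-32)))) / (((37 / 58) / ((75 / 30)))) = -145 / 14208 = -0.01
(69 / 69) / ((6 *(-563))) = -1 / 3378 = -0.00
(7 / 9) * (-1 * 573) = -1337 / 3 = -445.67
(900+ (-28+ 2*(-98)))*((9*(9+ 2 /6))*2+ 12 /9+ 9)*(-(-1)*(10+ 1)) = 3978260 /3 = 1326086.67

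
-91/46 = -1.98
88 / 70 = 44 / 35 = 1.26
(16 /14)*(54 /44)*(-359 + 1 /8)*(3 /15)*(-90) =63423 /7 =9060.43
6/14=3/7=0.43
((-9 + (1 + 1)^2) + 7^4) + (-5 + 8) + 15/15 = 2400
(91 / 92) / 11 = 91 / 1012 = 0.09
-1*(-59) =59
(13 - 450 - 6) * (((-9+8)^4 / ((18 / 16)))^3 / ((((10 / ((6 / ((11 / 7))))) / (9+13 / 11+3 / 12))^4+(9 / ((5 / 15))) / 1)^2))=-23184727779576133028361936121357824 / 54338941807967256923551343019959449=-0.43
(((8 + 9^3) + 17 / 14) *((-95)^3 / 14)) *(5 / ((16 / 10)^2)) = -1107621328125 / 12544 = -88298894.14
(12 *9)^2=11664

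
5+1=6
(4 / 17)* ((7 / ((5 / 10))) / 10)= 28 / 85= 0.33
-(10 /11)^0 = -1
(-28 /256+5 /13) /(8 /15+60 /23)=79005 /901888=0.09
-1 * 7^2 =-49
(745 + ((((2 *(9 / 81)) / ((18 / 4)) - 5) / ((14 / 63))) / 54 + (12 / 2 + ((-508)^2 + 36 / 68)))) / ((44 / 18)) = 4276660991 / 40392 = 105878.91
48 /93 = 16 /31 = 0.52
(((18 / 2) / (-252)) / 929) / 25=-1 / 650300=-0.00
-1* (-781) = 781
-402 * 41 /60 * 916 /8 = -629063 /20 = -31453.15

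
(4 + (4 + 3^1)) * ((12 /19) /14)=66 /133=0.50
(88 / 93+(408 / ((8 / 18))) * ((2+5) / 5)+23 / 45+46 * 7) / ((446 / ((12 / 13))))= 4488154 / 1348035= 3.33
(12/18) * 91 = 182/3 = 60.67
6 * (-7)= -42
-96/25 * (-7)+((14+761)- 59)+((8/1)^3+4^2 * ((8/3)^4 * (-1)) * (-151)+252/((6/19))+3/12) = 1006223953/8100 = 124225.18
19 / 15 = 1.27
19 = 19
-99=-99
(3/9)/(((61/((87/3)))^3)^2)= 0.00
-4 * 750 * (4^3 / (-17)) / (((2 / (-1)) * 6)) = -16000 / 17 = -941.18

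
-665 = -665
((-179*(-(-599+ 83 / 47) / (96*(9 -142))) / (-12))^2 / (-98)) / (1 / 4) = -128805621025 / 6482073765888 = -0.02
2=2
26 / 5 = 5.20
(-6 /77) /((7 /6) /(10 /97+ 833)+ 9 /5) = -14545980 /336273553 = -0.04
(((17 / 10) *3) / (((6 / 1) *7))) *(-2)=-17 / 70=-0.24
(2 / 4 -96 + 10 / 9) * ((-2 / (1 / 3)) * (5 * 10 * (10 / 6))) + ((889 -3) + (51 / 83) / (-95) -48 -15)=3407557486 / 70965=48017.44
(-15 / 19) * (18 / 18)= -15 / 19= -0.79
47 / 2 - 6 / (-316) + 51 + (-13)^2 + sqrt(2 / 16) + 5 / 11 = sqrt(2) / 4 + 212013 / 869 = 244.33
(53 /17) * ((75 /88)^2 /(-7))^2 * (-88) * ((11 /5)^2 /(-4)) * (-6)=-201234375 /9382912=-21.45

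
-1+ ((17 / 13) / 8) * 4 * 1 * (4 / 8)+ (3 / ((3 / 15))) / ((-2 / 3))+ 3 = -1049 / 52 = -20.17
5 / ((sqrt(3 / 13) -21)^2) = 845 / (273 -sqrt(39))^2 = 0.01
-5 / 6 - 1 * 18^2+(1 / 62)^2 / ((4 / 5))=-14983897 / 46128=-324.83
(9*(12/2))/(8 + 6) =27/7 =3.86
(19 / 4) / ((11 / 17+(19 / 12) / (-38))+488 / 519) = 335274 / 109099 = 3.07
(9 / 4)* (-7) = -63 / 4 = -15.75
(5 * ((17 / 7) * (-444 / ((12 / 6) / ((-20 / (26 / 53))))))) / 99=3333700 / 3003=1110.12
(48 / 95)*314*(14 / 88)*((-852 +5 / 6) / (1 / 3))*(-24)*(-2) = -3232853568 / 1045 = -3093639.78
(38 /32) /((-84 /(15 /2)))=-0.11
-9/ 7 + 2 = 5/ 7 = 0.71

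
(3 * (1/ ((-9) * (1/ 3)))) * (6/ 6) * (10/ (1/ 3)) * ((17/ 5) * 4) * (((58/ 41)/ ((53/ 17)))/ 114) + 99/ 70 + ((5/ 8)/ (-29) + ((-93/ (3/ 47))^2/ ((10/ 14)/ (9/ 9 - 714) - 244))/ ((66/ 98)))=-174052346618764737709/ 13472943101836680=-12918.66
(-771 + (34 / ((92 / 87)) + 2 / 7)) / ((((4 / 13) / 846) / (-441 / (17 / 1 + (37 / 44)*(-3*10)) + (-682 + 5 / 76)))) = 11303370466322805 / 8858864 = 1275939044.37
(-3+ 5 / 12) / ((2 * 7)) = -31 / 168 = -0.18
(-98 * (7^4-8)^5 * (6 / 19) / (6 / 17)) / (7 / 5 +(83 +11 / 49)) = -32029825639319477926810 / 393927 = -81309038576486196.50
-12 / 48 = -1 / 4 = -0.25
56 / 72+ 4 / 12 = 1.11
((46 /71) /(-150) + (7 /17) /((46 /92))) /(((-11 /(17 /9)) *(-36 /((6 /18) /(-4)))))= -0.00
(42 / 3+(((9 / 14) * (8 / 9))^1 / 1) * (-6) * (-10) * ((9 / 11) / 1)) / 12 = 1619 / 462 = 3.50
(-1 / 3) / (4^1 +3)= -1 / 21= -0.05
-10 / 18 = -0.56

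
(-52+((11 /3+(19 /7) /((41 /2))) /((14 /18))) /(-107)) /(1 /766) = -8569922974 /214963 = -39866.97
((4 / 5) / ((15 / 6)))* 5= 8 / 5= 1.60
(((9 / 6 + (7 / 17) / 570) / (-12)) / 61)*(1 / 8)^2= -7271 / 226978560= -0.00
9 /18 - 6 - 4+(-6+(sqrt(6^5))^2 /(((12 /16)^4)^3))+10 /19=20399850253 /83106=245467.84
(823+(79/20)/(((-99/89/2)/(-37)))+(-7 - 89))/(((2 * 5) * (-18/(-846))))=46054219/9900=4651.94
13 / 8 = 1.62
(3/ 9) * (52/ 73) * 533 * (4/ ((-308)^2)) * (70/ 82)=845/ 185493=0.00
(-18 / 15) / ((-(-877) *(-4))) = 3 / 8770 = 0.00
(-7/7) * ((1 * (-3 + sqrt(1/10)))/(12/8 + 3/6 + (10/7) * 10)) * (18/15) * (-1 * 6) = -126/95 + 21 * sqrt(10)/475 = -1.19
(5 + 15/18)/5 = 7/6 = 1.17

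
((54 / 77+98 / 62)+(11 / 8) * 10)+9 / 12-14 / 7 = 70569 / 4774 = 14.78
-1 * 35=-35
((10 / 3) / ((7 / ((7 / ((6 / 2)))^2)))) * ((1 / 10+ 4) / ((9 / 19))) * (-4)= -21812 / 243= -89.76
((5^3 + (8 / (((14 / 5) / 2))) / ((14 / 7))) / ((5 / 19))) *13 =44213 / 7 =6316.14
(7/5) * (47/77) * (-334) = -285.42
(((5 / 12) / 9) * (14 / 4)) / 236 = 35 / 50976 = 0.00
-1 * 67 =-67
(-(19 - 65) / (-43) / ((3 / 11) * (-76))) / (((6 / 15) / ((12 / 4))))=1265 / 3268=0.39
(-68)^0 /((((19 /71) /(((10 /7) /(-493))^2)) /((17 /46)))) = 3550 /306141661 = 0.00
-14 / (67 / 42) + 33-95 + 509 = 29361 / 67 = 438.22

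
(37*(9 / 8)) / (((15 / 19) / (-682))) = -35958.45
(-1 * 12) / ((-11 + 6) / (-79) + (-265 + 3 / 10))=9480 / 209063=0.05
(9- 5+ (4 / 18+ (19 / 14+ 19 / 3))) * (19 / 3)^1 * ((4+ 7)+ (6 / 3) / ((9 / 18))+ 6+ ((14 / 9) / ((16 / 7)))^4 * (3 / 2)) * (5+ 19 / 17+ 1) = 188314432182745 / 16446799872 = 11449.91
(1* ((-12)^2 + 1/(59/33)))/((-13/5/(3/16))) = -127935/12272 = -10.42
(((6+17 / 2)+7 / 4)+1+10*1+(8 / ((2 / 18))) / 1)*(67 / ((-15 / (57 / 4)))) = -505381 / 80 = -6317.26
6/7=0.86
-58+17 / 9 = -505 / 9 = -56.11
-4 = -4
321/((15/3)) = 321/5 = 64.20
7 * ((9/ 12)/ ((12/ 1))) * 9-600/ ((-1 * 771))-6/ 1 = -5281/ 4112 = -1.28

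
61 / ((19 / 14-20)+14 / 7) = -854 / 233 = -3.67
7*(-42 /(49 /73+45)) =-10731 /1667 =-6.44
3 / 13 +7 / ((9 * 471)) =12808 / 55107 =0.23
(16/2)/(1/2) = 16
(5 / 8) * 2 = 5 / 4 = 1.25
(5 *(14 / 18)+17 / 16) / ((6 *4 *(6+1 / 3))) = 713 / 21888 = 0.03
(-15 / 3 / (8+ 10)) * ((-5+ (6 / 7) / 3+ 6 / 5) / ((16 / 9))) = 0.55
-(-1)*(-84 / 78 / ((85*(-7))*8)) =0.00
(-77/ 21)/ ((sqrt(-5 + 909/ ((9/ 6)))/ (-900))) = 3300*sqrt(601)/ 601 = 134.61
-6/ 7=-0.86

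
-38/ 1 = -38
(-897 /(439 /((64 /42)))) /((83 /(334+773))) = -10591776 /255059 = -41.53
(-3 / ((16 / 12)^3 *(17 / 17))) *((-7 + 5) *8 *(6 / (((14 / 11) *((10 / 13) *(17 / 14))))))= 34749 / 340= 102.20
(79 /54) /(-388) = -79 /20952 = -0.00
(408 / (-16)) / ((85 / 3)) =-9 / 10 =-0.90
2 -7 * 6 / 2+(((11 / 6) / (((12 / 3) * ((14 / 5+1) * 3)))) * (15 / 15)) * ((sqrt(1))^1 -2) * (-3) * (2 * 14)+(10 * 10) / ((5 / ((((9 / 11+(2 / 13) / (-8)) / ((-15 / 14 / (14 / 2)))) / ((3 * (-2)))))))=86885 / 48906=1.78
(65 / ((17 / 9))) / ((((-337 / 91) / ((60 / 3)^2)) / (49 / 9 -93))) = 1864408000 / 5729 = 325433.41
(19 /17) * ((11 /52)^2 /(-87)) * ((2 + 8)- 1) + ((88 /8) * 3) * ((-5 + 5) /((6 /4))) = -6897 /1333072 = -0.01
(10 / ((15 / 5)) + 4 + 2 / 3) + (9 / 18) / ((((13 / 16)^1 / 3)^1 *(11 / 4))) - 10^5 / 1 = -14298760 / 143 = -99991.33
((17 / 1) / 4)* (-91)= -1547 / 4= -386.75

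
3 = 3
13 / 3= 4.33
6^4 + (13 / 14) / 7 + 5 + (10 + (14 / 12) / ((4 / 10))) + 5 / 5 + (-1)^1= 772661 / 588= 1314.05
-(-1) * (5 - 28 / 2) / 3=-3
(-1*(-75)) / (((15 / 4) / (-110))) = -2200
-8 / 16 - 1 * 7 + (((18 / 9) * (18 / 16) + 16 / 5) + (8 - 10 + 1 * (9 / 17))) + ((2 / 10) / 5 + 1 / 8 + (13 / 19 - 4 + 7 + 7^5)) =1085753429 / 64600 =16807.33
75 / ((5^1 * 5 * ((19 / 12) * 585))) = 4 / 1235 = 0.00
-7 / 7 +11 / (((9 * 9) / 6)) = -5 / 27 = -0.19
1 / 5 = 0.20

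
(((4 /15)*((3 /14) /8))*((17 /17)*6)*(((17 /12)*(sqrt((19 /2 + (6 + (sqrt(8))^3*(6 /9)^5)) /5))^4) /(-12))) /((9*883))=-1000335097 /157672167408000 - 8432*sqrt(2) /5069192625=-0.00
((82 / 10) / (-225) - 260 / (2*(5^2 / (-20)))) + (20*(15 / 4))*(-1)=32584 / 1125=28.96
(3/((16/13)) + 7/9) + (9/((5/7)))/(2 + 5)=3611/720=5.02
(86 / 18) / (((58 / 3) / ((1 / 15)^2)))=43 / 39150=0.00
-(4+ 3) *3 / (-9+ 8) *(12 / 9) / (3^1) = 28 / 3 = 9.33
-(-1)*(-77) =-77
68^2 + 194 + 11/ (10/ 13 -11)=640651/ 133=4816.92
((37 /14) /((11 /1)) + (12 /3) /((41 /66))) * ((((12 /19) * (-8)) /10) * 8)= -8097216 /299915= -27.00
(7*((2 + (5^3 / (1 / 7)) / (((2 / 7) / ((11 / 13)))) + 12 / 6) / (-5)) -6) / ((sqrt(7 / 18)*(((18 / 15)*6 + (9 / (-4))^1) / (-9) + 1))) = -315422*sqrt(14) / 91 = -12969.24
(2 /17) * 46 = 5.41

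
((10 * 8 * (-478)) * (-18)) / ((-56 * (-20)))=4302 / 7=614.57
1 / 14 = 0.07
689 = 689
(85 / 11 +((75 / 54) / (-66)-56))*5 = -286865 / 1188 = -241.47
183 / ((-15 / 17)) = -1037 / 5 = -207.40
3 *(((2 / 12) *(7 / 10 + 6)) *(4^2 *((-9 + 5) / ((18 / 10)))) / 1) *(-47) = 50384 / 9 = 5598.22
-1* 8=-8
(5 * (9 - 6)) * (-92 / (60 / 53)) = -1219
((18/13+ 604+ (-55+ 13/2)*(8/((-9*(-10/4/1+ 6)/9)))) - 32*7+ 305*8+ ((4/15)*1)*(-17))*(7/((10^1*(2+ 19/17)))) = 33968737/51675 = 657.35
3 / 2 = 1.50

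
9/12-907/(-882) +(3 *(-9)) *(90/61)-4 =-4525579/107604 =-42.06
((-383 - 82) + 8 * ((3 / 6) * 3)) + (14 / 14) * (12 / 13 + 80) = -4837 / 13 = -372.08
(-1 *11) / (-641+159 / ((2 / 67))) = -22 / 9371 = -0.00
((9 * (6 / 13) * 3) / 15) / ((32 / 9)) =243 / 1040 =0.23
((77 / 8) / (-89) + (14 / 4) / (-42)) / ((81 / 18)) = -409 / 9612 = -0.04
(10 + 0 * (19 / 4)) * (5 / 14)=25 / 7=3.57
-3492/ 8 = -873/ 2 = -436.50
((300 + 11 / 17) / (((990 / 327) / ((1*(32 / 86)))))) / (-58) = -0.64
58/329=0.18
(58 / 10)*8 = 232 / 5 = 46.40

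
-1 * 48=-48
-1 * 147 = -147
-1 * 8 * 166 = -1328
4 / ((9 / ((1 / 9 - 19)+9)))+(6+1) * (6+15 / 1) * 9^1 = 106807 / 81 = 1318.60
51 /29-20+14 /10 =-16.84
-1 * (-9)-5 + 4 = 8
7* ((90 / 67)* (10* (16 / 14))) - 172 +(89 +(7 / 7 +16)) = 2778 / 67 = 41.46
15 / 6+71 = 73.50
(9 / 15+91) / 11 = 458 / 55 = 8.33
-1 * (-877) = 877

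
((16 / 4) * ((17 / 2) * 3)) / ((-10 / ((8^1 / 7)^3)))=-26112 / 1715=-15.23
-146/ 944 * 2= -73/ 236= -0.31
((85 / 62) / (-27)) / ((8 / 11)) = -935 / 13392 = -0.07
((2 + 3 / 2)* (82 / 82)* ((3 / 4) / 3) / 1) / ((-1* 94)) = -7 / 752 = -0.01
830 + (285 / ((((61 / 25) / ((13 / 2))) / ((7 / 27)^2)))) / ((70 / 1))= 49255585 / 59292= 830.73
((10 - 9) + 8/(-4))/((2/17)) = -17/2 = -8.50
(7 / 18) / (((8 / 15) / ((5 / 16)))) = 175 / 768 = 0.23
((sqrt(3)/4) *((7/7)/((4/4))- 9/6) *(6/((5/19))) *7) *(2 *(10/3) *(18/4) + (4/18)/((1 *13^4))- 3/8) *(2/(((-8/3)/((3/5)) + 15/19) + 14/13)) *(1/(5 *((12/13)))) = 13995129953 *sqrt(3)/140878400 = 172.07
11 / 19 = 0.58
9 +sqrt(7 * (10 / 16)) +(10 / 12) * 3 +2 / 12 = sqrt(70) / 4 +35 / 3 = 13.76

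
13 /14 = 0.93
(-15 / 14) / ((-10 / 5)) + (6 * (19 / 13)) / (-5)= -2217 / 1820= -1.22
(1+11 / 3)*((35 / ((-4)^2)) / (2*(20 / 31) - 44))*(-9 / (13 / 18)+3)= 311395 / 137696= 2.26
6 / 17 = 0.35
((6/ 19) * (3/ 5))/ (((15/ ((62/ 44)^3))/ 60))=268119/ 126445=2.12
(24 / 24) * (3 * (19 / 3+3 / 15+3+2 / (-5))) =137 / 5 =27.40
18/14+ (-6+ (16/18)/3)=-835/189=-4.42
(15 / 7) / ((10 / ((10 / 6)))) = 5 / 14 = 0.36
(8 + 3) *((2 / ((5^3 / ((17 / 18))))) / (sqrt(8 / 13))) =187 *sqrt(26) / 4500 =0.21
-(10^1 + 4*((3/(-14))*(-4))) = -94/7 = -13.43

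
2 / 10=1 / 5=0.20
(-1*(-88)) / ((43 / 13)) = 1144 / 43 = 26.60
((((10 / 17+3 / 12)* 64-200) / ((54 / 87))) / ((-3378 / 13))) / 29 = 8086 / 258417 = 0.03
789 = 789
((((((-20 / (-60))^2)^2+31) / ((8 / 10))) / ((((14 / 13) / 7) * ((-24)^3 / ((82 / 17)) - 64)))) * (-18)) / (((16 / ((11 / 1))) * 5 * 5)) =920491 / 21623040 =0.04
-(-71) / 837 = 71 / 837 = 0.08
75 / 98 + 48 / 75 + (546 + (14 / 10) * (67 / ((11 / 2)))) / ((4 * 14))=308843 / 26950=11.46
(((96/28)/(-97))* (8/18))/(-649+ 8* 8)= 32/1191645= 0.00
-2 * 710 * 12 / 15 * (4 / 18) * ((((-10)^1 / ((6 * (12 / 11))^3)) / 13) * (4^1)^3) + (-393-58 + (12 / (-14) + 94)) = -187198685 / 597051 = -313.54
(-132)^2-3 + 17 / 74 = 1289171 / 74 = 17421.23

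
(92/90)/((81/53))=2438/3645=0.67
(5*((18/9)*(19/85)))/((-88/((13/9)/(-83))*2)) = 247/1117512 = 0.00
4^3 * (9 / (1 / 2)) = 1152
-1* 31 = -31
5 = 5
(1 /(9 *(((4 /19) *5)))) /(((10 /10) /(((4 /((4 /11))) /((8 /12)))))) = 1.74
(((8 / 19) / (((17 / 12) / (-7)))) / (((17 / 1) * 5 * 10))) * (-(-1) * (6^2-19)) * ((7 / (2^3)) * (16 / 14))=-336 / 8075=-0.04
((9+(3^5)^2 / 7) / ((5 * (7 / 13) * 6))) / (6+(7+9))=64038 / 2695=23.76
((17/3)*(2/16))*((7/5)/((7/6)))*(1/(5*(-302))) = -17/30200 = -0.00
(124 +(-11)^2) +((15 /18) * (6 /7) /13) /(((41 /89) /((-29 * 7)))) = 117680 /533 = 220.79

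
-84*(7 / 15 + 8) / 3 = -237.07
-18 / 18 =-1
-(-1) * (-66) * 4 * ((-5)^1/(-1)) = -1320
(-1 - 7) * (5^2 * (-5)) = 1000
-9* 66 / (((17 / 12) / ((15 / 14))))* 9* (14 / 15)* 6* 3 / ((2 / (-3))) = 1732104 / 17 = 101888.47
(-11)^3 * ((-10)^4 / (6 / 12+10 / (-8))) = 17746666.67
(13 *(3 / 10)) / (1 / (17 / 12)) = 221 / 40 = 5.52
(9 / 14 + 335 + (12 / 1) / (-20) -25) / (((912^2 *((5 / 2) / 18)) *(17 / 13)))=0.00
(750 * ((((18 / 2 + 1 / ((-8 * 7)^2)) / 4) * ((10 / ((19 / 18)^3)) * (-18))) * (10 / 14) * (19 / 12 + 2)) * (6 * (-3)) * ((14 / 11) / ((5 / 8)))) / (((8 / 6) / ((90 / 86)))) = 140624270859375 / 7394002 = 19018695.27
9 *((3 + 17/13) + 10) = 1674/13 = 128.77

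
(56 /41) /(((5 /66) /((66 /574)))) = 17424 /8405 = 2.07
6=6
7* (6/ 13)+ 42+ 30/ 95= 11250/ 247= 45.55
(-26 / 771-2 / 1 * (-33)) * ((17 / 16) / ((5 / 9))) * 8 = 259386 / 257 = 1009.28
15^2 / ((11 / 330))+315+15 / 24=56525 / 8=7065.62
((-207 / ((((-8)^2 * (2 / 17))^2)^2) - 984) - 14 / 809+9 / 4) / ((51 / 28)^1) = -1492531463474513 / 2768844619776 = -539.04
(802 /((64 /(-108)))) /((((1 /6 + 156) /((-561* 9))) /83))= 13611715227 /3748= 3631727.65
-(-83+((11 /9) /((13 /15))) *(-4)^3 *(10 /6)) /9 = 27311 /1053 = 25.94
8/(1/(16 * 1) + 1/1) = 128/17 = 7.53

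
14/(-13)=-14/13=-1.08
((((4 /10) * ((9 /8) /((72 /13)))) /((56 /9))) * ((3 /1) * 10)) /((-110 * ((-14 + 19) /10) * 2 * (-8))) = 0.00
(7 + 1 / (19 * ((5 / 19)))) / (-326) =-18 / 815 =-0.02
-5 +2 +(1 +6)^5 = 16804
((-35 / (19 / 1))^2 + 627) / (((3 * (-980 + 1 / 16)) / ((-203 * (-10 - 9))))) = -827.07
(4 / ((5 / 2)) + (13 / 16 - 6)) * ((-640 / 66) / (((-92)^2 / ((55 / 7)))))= 205 / 6348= 0.03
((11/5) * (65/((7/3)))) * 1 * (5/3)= 715/7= 102.14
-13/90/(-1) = 13/90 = 0.14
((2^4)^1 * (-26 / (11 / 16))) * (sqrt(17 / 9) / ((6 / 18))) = -6656 * sqrt(17) / 11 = -2494.85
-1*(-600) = 600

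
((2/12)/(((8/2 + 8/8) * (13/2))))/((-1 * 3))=-1/585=-0.00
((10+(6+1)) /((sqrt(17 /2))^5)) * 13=1.05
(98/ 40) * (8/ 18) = 49/ 45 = 1.09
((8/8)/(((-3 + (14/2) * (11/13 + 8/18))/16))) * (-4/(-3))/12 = 104/353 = 0.29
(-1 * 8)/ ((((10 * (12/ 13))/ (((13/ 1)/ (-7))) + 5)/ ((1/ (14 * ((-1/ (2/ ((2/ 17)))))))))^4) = -68130645548641/ 3001250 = -22700756.53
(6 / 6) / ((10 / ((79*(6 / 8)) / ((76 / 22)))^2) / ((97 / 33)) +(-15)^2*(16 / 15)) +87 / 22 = 208794286131 / 52742985680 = 3.96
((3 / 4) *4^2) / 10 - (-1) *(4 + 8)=66 / 5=13.20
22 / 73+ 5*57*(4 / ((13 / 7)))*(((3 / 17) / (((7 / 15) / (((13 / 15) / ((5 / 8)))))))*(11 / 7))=4396634 / 8687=506.12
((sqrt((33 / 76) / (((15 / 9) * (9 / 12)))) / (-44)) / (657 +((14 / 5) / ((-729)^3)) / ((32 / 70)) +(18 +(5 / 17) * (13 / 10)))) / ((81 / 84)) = -13660159464 * sqrt(3135) / 37186687358760775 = -0.00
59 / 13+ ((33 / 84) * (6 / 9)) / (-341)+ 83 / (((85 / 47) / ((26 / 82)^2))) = 22133069519 / 2418471510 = 9.15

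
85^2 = 7225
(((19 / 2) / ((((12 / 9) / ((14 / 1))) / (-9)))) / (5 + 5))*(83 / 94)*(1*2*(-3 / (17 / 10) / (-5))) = -894159 / 15980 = -55.95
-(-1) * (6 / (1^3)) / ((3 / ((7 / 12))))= 7 / 6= 1.17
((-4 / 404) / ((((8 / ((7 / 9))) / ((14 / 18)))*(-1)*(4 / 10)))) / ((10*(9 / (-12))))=-49 / 196344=-0.00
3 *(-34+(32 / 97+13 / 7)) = -64803 / 679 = -95.44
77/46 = 1.67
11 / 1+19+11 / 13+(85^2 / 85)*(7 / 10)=2349 / 26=90.35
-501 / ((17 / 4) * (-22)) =1002 / 187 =5.36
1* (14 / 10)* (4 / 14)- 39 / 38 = -119 / 190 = -0.63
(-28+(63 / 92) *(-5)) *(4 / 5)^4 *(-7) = 1295168 / 14375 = 90.10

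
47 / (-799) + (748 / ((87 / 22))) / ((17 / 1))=16369 / 1479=11.07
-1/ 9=-0.11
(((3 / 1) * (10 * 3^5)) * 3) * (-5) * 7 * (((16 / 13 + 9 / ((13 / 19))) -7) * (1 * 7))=-514382400 / 13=-39567876.92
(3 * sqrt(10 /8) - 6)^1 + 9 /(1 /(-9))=-87 + 3 * sqrt(5) /2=-83.65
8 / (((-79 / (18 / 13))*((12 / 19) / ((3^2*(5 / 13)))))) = -10260 / 13351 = -0.77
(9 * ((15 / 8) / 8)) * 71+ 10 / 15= 28883 / 192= 150.43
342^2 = 116964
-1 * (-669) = 669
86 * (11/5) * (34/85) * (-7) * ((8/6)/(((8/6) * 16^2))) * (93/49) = -43989/11200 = -3.93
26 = 26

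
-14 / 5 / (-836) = 7 / 2090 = 0.00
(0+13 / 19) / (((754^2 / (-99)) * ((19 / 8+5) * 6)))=-33 / 12255893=-0.00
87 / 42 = 29 / 14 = 2.07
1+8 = 9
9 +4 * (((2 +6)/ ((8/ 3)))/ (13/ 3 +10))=9.84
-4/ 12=-1/ 3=-0.33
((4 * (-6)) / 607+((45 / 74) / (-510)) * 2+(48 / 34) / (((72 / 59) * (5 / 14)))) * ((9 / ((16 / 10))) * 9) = 988795971 / 6108848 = 161.86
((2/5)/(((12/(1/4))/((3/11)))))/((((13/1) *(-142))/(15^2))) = -45/162448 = -0.00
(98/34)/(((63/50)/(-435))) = -50750/51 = -995.10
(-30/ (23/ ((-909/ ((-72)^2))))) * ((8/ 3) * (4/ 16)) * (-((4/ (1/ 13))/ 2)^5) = -375005930/ 207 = -1811622.85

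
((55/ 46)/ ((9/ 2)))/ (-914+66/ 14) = -77/ 263511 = -0.00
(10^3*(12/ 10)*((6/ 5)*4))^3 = 191102976000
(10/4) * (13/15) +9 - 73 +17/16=-2917/48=-60.77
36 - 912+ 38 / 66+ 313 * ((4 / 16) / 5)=-567451 / 660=-859.77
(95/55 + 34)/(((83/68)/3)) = 87.81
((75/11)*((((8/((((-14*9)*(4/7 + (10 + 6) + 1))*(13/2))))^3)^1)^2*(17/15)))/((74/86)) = 958136320/3615265929230194821830821287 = 0.00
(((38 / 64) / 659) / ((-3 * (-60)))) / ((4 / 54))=57 / 843520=0.00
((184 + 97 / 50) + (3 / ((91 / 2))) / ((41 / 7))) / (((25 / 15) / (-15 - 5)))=-29733606 / 13325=-2231.42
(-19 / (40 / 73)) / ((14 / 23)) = -31901 / 560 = -56.97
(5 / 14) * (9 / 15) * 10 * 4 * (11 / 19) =660 / 133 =4.96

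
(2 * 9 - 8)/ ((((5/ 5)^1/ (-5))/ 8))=-400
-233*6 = -1398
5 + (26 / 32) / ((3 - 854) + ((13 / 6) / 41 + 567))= 2792441 / 558808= 5.00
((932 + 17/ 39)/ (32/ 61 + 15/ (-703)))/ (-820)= -44555437/ 19718868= -2.26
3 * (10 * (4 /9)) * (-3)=-40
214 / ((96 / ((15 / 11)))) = 535 / 176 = 3.04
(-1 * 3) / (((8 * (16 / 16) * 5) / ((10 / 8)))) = -3 / 32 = -0.09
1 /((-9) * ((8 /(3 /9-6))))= 17 /216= 0.08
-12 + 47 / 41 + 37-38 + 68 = 2302 / 41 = 56.15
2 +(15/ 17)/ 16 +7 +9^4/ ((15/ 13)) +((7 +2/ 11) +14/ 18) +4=5707.21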